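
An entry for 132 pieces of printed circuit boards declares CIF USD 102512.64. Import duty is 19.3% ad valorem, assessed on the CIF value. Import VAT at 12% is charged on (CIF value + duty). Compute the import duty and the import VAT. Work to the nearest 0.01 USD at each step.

Import duty: USD 19784.94; import VAT: USD 14675.71

Import duty = 102512.64 × 19.3% = 19784.94
VAT base = CIF + duty = 102512.64 + 19784.94 = 122297.58
Import VAT = 122297.58 × 12% = 14675.71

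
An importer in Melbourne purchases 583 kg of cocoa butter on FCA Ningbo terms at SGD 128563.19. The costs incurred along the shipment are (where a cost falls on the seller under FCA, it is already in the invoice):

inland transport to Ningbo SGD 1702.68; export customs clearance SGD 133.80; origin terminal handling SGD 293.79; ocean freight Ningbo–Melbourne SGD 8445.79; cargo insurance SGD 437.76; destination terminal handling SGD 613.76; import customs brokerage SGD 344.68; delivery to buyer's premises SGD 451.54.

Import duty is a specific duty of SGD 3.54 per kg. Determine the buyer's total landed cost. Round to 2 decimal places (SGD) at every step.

Total landed cost: SGD 141214.33

FCA: the seller delivers export-cleared goods to the carrier; the buyer bears costs from that point.
Already in the invoice (seller's account under FCA): inland to port, export clearance — exclude.
CIF value = FCA price + origin terminal + freight + insurance = 128563.19 + 293.79 + 8445.79 + 437.76 = 137740.53
Import duty = 583 × 3.54 = 2063.82
Buyer bears: origin terminal 293.79 + freight 8445.79 + insurance 437.76 + destination terminal 613.76 + brokerage 344.68 + delivery 451.54 + duty 2063.82 = 12651.14
Landed cost = invoice 128563.19 + 12651.14 = 141214.33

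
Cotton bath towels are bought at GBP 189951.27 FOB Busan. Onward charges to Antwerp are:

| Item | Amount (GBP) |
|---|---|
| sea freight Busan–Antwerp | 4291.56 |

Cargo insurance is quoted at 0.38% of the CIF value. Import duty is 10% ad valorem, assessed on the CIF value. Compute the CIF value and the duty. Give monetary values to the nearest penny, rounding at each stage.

Let C be the CIF value. C = FOB price + freight + 0.38% × C
C − 0.38% × C = 189951.27 + 4291.56
0.9962 × C = 194242.83
C = 194242.83 / 0.9962 = 194983.77
Insurance premium = 0.38% × 194983.77 = 740.94
Import duty = 194983.77 × 10% = 19498.38

CIF value: GBP 194983.77; import duty: GBP 19498.38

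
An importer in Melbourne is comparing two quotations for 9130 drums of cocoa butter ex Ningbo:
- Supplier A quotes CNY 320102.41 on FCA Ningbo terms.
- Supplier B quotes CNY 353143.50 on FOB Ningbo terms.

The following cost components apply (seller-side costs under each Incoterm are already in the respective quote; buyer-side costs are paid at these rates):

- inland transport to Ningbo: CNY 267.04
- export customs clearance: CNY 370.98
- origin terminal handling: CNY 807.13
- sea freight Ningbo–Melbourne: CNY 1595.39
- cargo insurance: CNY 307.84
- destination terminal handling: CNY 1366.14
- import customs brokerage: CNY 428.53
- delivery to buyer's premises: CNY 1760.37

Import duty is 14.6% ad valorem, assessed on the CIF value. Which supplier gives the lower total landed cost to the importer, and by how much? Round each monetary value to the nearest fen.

Supplier A is cheaper by CNY 36940.12

Supplier A (FCA):
CIF value = FCA price + origin terminal + freight + insurance = 320102.41 + 807.13 + 1595.39 + 307.84 = 322812.77
Import duty = 322812.77 × 14.6% = 47130.66
Buyer bears (A): 807.13 + 1595.39 + 307.84 + 1366.14 + 428.53 + 1760.37 = 6265.40
Landed cost (A) = invoice 320102.41 + 6265.40 + duty 47130.66 = 373498.47
Supplier B (FOB):
CIF value = FOB price + freight + insurance = 353143.50 + 1595.39 + 307.84 = 355046.73
Import duty = 355046.73 × 14.6% = 51836.82
Buyer bears (B): 1595.39 + 307.84 + 1366.14 + 428.53 + 1760.37 = 5458.27
Landed cost (B) = invoice 353143.50 + 5458.27 + duty 51836.82 = 410438.59
Difference = |373498.47 − 410438.59| = 36940.12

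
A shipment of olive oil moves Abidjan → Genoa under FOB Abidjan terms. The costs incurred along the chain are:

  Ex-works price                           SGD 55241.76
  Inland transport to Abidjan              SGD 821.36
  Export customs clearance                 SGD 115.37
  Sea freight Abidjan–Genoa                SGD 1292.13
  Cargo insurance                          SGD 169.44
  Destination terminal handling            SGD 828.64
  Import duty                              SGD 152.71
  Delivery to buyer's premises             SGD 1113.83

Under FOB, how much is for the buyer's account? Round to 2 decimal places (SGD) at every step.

FOB: the seller bears costs until goods are on board at the origin port; the buyer bears freight, insurance and all costs thereafter.
Seller's account: goods 55241.76 + inland to port 821.36 + export clearance 115.37 = 56178.49
Buyer's account: freight 1292.13 + insurance 169.44 + destination terminal 828.64 + duty 152.71 + delivery 1113.83 = 3556.75

Buyer's account: SGD 3556.75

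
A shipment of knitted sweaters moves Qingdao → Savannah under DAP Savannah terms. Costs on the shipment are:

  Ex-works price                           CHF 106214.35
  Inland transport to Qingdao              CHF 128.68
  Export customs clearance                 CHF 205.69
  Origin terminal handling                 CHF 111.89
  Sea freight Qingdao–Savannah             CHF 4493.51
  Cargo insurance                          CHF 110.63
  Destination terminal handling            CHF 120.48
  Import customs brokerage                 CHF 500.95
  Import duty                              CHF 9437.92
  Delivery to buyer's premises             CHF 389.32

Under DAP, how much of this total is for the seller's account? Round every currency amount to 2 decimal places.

DAP: the seller bears all costs to the named destination except import duty and clearance.
Seller's account: goods 106214.35 + inland to port 128.68 + export clearance 205.69 + origin terminal 111.89 + freight 4493.51 + insurance 110.63 + destination terminal 120.48 + delivery 389.32 = 111774.55
Buyer's account: brokerage 500.95 + duty 9437.92 = 9938.87

Seller's account: CHF 111774.55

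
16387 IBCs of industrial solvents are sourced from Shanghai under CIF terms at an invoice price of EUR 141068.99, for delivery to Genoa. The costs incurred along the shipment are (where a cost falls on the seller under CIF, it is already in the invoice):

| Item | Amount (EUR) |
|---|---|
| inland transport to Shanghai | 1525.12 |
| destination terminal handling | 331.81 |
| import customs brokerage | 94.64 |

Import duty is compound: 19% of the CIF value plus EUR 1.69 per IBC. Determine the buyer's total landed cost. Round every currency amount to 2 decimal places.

CIF: the seller pays costs through ocean freight and marine insurance to the destination port.
Already in the invoice (seller's account under CIF): inland to port — exclude.
The CIF price already equals the CIF value: 141068.99
Ad valorem component: 141068.99 × 19% = 26803.11
Specific component: 16387 × 1.69 = 27694.03
Import duty = 26803.11 + 27694.03 = 54497.14
Buyer bears: destination terminal 331.81 + brokerage 94.64 + duty 54497.14 = 54923.59
Landed cost = invoice 141068.99 + 54923.59 = 195992.58

Total landed cost: EUR 195992.58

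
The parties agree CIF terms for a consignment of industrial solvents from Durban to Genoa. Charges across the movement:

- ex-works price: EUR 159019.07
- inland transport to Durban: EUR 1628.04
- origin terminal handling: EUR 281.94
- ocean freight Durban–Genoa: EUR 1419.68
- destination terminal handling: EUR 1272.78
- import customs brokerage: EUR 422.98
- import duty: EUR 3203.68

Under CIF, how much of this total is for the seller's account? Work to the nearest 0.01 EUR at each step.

Seller's account: EUR 162348.73

CIF: the seller pays costs through ocean freight and marine insurance to the destination port.
Seller's account: goods 159019.07 + inland to port 1628.04 + origin terminal 281.94 + freight 1419.68 = 162348.73
Buyer's account: destination terminal 1272.78 + brokerage 422.98 + duty 3203.68 = 4899.44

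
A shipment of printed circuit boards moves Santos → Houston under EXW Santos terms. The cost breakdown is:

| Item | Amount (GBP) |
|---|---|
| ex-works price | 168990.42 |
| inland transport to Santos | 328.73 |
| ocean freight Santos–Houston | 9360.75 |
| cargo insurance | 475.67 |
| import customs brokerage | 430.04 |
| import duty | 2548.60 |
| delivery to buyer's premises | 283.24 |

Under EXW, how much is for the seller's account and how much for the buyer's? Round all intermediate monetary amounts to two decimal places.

Seller: GBP 168990.42; buyer: GBP 13427.03

EXW: the seller makes goods available at their premises; the buyer bears all onward costs.
Seller's account: goods 168990.42 = 168990.42
Buyer's account: inland to port 328.73 + freight 9360.75 + insurance 475.67 + brokerage 430.04 + duty 2548.60 + delivery 283.24 = 13427.03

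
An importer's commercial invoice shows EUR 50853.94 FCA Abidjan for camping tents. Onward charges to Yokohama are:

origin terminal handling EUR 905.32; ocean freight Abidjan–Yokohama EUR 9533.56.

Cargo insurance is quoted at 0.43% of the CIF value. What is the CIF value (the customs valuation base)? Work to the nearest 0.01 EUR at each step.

Let C be the CIF value. C = FCA price + pre-shipment costs + freight + 0.43% × C
C − 0.43% × C = 50853.94 + 905.32 + 9533.56
0.9957 × C = 61292.82
C = 61292.82 / 0.9957 = 61557.52
Insurance premium = 0.43% × 61557.52 = 264.70

CIF value: EUR 61557.52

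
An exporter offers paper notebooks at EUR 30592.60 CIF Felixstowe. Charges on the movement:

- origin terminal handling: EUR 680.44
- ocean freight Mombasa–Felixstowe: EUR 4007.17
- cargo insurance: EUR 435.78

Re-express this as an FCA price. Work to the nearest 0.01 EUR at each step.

From CIF to FCA, the seller no longer bears: origin terminal, freight, insurance.
FCA price = 30592.60 − 680.44 − 4007.17 − 435.78 = 25469.21

FCA price: EUR 25469.21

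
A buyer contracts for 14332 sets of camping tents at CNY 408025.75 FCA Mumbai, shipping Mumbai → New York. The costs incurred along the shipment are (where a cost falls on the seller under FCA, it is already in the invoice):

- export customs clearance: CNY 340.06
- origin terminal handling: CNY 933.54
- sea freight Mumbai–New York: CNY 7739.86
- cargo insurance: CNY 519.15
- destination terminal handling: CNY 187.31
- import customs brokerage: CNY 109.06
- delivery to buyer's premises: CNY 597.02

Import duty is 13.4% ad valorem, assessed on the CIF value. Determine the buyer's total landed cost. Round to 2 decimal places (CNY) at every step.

Total landed cost: CNY 474018.94

FCA: the seller delivers export-cleared goods to the carrier; the buyer bears costs from that point.
Already in the invoice (seller's account under FCA): export clearance — exclude.
CIF value = FCA price + origin terminal + freight + insurance = 408025.75 + 933.54 + 7739.86 + 519.15 = 417218.30
Import duty = 417218.30 × 13.4% = 55907.25
Buyer bears: origin terminal 933.54 + freight 7739.86 + insurance 519.15 + destination terminal 187.31 + brokerage 109.06 + delivery 597.02 + duty 55907.25 = 65993.19
Landed cost = invoice 408025.75 + 65993.19 = 474018.94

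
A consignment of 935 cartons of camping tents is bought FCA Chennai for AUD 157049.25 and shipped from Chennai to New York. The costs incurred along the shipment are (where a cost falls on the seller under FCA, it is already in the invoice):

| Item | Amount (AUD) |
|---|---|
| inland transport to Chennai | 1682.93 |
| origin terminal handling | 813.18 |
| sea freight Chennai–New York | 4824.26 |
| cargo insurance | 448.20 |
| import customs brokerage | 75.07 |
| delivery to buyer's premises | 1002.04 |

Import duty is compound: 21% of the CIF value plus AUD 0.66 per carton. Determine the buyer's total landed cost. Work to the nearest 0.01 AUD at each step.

Total landed cost: AUD 199087.43

FCA: the seller delivers export-cleared goods to the carrier; the buyer bears costs from that point.
Already in the invoice (seller's account under FCA): inland to port — exclude.
CIF value = FCA price + origin terminal + freight + insurance = 157049.25 + 813.18 + 4824.26 + 448.20 = 163134.89
Ad valorem component: 163134.89 × 21% = 34258.33
Specific component: 935 × 0.66 = 617.10
Import duty = 34258.33 + 617.10 = 34875.43
Buyer bears: origin terminal 813.18 + freight 4824.26 + insurance 448.20 + brokerage 75.07 + delivery 1002.04 + duty 34875.43 = 42038.18
Landed cost = invoice 157049.25 + 42038.18 = 199087.43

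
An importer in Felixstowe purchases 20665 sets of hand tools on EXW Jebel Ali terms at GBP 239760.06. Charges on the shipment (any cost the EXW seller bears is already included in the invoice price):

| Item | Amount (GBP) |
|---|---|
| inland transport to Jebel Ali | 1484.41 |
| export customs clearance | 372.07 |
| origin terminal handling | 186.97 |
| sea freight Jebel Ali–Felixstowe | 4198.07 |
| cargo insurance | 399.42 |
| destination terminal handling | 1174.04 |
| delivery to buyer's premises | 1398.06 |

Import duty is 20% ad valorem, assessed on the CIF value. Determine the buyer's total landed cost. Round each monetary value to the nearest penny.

Total landed cost: GBP 298253.30

EXW: the seller makes goods available at their premises; the buyer bears all onward costs.
CIF value = EXW price + inland to port + export clearance + origin terminal + freight + insurance = 239760.06 + 1484.41 + 372.07 + 186.97 + 4198.07 + 399.42 = 246401.00
Import duty = 246401.00 × 20% = 49280.20
Buyer bears: inland to port 1484.41 + export clearance 372.07 + origin terminal 186.97 + freight 4198.07 + insurance 399.42 + destination terminal 1174.04 + delivery 1398.06 + duty 49280.20 = 58493.24
Landed cost = invoice 239760.06 + 58493.24 = 298253.30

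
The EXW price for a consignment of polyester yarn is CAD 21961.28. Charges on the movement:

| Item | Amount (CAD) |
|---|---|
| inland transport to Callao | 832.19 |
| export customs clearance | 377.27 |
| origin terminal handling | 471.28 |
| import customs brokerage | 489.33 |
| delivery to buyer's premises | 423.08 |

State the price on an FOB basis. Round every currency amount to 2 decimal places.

FOB price: CAD 23642.02

Not relevant to the conversion: delivery, brokerage — on the buyer under both terms; not part of either seller's price.
From EXW to FOB, the seller additionally bears: inland to port, export clearance, origin terminal.
FOB price = 21961.28 + 832.19 + 377.27 + 471.28 = 23642.02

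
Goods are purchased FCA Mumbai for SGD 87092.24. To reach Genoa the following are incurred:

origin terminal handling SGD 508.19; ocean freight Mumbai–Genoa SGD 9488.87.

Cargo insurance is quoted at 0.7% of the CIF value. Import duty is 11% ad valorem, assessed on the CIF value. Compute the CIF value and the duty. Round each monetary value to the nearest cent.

CIF value: SGD 97773.72; import duty: SGD 10755.11

Let C be the CIF value. C = FCA price + pre-shipment costs + freight + 0.7% × C
C − 0.7% × C = 87092.24 + 508.19 + 9488.87
0.993 × C = 97089.30
C = 97089.30 / 0.993 = 97773.72
Insurance premium = 0.7% × 97773.72 = 684.42
Import duty = 97773.72 × 11% = 10755.11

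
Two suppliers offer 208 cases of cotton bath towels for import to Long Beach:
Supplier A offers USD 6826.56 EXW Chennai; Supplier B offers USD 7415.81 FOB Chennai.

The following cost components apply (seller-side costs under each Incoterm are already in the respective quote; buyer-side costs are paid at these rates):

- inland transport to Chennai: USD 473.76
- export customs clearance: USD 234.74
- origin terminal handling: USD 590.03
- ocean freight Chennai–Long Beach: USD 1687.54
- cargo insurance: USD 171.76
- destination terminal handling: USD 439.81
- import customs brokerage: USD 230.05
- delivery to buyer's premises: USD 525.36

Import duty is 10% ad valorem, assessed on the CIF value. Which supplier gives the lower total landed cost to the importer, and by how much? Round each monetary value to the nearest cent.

Supplier A (EXW):
CIF value = EXW price + inland to port + export clearance + origin terminal + freight + insurance = 6826.56 + 473.76 + 234.74 + 590.03 + 1687.54 + 171.76 = 9984.39
Import duty = 9984.39 × 10% = 998.44
Buyer bears (A): 473.76 + 234.74 + 590.03 + 1687.54 + 171.76 + 439.81 + 230.05 + 525.36 = 4353.05
Landed cost (A) = invoice 6826.56 + 4353.05 + duty 998.44 = 12178.05
Supplier B (FOB):
CIF value = FOB price + freight + insurance = 7415.81 + 1687.54 + 171.76 = 9275.11
Import duty = 9275.11 × 10% = 927.51
Buyer bears (B): 1687.54 + 171.76 + 439.81 + 230.05 + 525.36 = 3054.52
Landed cost (B) = invoice 7415.81 + 3054.52 + duty 927.51 = 11397.84
Difference = |12178.05 − 11397.84| = 780.21

Supplier B is cheaper by USD 780.21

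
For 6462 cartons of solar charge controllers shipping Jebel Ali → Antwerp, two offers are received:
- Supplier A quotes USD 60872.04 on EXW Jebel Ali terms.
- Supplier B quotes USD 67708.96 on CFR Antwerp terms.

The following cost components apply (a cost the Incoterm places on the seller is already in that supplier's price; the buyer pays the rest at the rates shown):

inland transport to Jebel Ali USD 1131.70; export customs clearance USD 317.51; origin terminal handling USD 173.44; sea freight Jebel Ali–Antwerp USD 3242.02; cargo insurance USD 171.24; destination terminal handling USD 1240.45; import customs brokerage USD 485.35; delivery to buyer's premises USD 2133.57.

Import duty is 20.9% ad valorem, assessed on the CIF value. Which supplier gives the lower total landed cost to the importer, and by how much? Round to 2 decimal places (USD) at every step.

Supplier A is cheaper by USD 2384.45

Supplier A (EXW):
CIF value = EXW price + inland to port + export clearance + origin terminal + freight + insurance = 60872.04 + 1131.70 + 317.51 + 173.44 + 3242.02 + 171.24 = 65907.95
Import duty = 65907.95 × 20.9% = 13774.76
Buyer bears (A): 1131.70 + 317.51 + 173.44 + 3242.02 + 171.24 + 1240.45 + 485.35 + 2133.57 = 8895.28
Landed cost (A) = invoice 60872.04 + 8895.28 + duty 13774.76 = 83542.08
Supplier B (CFR):
CIF value = CFR price + insurance = 67708.96 + 171.24 = 67880.20
Import duty = 67880.20 × 20.9% = 14186.96
Buyer bears (B): 171.24 + 1240.45 + 485.35 + 2133.57 = 4030.61
Landed cost (B) = invoice 67708.96 + 4030.61 + duty 14186.96 = 85926.53
Difference = |83542.08 − 85926.53| = 2384.45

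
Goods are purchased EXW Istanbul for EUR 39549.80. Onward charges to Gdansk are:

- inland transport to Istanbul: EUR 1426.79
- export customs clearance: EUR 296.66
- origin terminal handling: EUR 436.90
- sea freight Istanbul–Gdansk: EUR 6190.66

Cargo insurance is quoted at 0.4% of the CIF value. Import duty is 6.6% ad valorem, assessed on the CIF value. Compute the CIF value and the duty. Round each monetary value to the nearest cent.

CIF value: EUR 48093.18; import duty: EUR 3174.15

Let C be the CIF value. C = EXW price + pre-shipment costs + freight + 0.4% × C
C − 0.4% × C = 39549.80 + 1426.79 + 296.66 + 436.90 + 6190.66
0.996 × C = 47900.81
C = 47900.81 / 0.996 = 48093.18
Insurance premium = 0.4% × 48093.18 = 192.37
Import duty = 48093.18 × 6.6% = 3174.15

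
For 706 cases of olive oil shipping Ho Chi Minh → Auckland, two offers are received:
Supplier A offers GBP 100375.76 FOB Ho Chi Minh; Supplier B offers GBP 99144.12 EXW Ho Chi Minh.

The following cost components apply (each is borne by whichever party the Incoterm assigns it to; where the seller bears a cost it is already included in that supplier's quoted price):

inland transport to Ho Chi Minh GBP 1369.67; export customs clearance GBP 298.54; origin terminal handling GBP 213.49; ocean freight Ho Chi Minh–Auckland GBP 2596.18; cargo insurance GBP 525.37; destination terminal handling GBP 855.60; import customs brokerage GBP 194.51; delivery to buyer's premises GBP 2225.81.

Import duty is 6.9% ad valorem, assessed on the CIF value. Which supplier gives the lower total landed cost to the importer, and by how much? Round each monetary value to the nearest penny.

Supplier A (FOB):
CIF value = FOB price + freight + insurance = 100375.76 + 2596.18 + 525.37 = 103497.31
Import duty = 103497.31 × 6.9% = 7141.31
Buyer bears (A): 2596.18 + 525.37 + 855.60 + 194.51 + 2225.81 = 6397.47
Landed cost (A) = invoice 100375.76 + 6397.47 + duty 7141.31 = 113914.54
Supplier B (EXW):
CIF value = EXW price + inland to port + export clearance + origin terminal + freight + insurance = 99144.12 + 1369.67 + 298.54 + 213.49 + 2596.18 + 525.37 = 104147.37
Import duty = 104147.37 × 6.9% = 7186.17
Buyer bears (B): 1369.67 + 298.54 + 213.49 + 2596.18 + 525.37 + 855.60 + 194.51 + 2225.81 = 8279.17
Landed cost (B) = invoice 99144.12 + 8279.17 + duty 7186.17 = 114609.46
Difference = |113914.54 − 114609.46| = 694.92

Supplier A is cheaper by GBP 694.92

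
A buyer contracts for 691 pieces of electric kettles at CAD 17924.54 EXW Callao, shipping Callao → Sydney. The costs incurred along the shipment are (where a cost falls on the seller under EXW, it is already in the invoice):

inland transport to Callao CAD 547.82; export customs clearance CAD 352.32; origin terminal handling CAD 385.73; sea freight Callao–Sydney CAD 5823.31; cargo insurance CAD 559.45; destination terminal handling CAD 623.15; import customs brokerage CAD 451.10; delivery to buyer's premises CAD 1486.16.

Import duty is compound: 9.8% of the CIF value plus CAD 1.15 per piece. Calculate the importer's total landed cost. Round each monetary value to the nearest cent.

Total landed cost: CAD 31456.36

EXW: the seller makes goods available at their premises; the buyer bears all onward costs.
CIF value = EXW price + inland to port + export clearance + origin terminal + freight + insurance = 17924.54 + 547.82 + 352.32 + 385.73 + 5823.31 + 559.45 = 25593.17
Ad valorem component: 25593.17 × 9.8% = 2508.13
Specific component: 691 × 1.15 = 794.65
Import duty = 2508.13 + 794.65 = 3302.78
Buyer bears: inland to port 547.82 + export clearance 352.32 + origin terminal 385.73 + freight 5823.31 + insurance 559.45 + destination terminal 623.15 + brokerage 451.10 + delivery 1486.16 + duty 3302.78 = 13531.82
Landed cost = invoice 17924.54 + 13531.82 = 31456.36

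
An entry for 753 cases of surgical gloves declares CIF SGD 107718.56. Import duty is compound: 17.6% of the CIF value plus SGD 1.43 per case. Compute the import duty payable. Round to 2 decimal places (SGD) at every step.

Ad valorem component: 107718.56 × 17.6% = 18958.47
Specific component: 753 × 1.43 = 1076.79
Import duty = 18958.47 + 1076.79 = 20035.26

Import duty: SGD 20035.26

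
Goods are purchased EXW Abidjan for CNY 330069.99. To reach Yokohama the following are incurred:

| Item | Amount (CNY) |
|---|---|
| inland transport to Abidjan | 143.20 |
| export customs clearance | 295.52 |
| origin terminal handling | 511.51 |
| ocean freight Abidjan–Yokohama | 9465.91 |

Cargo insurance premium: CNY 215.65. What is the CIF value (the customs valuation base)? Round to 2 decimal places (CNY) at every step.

CIF = EXW price + pre-shipment costs + freight + insurance
CIF = 330069.99 + 143.20 + 295.52 + 511.51 + 9465.91 + 215.65 = 340701.78

CIF value: CNY 340701.78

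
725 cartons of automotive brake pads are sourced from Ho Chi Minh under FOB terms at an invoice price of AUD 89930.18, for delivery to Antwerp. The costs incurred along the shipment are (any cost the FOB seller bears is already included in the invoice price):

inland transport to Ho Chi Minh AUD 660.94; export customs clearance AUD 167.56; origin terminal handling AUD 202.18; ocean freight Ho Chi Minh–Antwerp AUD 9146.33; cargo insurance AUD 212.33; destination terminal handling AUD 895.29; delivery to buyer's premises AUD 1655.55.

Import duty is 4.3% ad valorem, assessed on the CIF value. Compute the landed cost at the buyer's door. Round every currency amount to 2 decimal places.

Total landed cost: AUD 106109.10

FOB: the seller bears costs until goods are on board at the origin port; the buyer bears freight, insurance and all costs thereafter.
Already in the invoice (seller's account under FOB): inland to port, export clearance, origin terminal — exclude.
CIF value = FOB price + freight + insurance = 89930.18 + 9146.33 + 212.33 = 99288.84
Import duty = 99288.84 × 4.3% = 4269.42
Buyer bears: freight 9146.33 + insurance 212.33 + destination terminal 895.29 + delivery 1655.55 + duty 4269.42 = 16178.92
Landed cost = invoice 89930.18 + 16178.92 = 106109.10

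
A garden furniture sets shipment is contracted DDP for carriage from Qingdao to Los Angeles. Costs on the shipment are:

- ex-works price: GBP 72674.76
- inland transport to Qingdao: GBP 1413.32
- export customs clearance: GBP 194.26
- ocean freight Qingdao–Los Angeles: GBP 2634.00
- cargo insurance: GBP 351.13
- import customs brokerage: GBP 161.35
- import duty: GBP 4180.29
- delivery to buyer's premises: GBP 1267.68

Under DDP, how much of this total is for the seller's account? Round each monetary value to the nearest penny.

DDP: the seller bears all costs including import duty.
Seller's account: goods 72674.76 + inland to port 1413.32 + export clearance 194.26 + freight 2634.00 + insurance 351.13 + brokerage 161.35 + duty 4180.29 + delivery 1267.68 = 82876.79
Buyer's account: 0.00

Seller's account: GBP 82876.79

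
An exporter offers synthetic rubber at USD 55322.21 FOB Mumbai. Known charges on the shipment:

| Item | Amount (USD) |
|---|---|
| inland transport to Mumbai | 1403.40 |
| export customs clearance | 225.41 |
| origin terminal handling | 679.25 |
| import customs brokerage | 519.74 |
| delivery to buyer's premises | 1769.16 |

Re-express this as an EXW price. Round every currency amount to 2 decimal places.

EXW price: USD 53014.15

Not relevant to the conversion: brokerage, delivery — on the buyer under both terms; not part of either seller's price.
From FOB to EXW, the seller no longer bears: inland to port, export clearance, origin terminal.
EXW price = 55322.21 − 1403.40 − 225.41 − 679.25 = 53014.15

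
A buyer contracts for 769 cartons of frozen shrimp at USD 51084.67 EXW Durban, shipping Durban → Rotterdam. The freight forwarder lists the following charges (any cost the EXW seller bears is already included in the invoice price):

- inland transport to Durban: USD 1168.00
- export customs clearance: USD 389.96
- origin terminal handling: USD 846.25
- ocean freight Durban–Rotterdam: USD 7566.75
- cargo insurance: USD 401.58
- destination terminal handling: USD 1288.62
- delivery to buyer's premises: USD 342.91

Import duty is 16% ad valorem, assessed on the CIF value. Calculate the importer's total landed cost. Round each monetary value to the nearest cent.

Total landed cost: USD 72921.89

EXW: the seller makes goods available at their premises; the buyer bears all onward costs.
CIF value = EXW price + inland to port + export clearance + origin terminal + freight + insurance = 51084.67 + 1168.00 + 389.96 + 846.25 + 7566.75 + 401.58 = 61457.21
Import duty = 61457.21 × 16% = 9833.15
Buyer bears: inland to port 1168.00 + export clearance 389.96 + origin terminal 846.25 + freight 7566.75 + insurance 401.58 + destination terminal 1288.62 + delivery 342.91 + duty 9833.15 = 21837.22
Landed cost = invoice 51084.67 + 21837.22 = 72921.89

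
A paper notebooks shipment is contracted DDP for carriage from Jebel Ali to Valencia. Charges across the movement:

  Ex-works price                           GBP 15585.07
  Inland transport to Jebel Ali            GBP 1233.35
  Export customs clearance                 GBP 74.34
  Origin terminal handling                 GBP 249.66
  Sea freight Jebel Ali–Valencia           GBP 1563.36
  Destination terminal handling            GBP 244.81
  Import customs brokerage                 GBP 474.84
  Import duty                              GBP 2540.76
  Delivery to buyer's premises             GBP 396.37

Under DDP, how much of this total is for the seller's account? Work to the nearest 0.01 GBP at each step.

Seller's account: GBP 22362.56

DDP: the seller bears all costs including import duty.
Seller's account: goods 15585.07 + inland to port 1233.35 + export clearance 74.34 + origin terminal 249.66 + freight 1563.36 + destination terminal 244.81 + brokerage 474.84 + duty 2540.76 + delivery 396.37 = 22362.56
Buyer's account: 0.00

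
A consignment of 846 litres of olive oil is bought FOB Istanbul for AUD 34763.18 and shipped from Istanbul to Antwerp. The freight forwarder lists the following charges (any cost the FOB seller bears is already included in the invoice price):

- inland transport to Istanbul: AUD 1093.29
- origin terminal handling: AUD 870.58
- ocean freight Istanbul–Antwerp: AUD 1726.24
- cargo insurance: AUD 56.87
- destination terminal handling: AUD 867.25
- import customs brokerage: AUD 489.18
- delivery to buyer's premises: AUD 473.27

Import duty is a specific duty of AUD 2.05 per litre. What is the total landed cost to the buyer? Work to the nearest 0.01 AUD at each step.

Total landed cost: AUD 40110.29

FOB: the seller bears costs until goods are on board at the origin port; the buyer bears freight, insurance and all costs thereafter.
Already in the invoice (seller's account under FOB): inland to port, origin terminal — exclude.
CIF value = FOB price + freight + insurance = 34763.18 + 1726.24 + 56.87 = 36546.29
Import duty = 846 × 2.05 = 1734.30
Buyer bears: freight 1726.24 + insurance 56.87 + destination terminal 867.25 + brokerage 489.18 + delivery 473.27 + duty 1734.30 = 5347.11
Landed cost = invoice 34763.18 + 5347.11 = 40110.29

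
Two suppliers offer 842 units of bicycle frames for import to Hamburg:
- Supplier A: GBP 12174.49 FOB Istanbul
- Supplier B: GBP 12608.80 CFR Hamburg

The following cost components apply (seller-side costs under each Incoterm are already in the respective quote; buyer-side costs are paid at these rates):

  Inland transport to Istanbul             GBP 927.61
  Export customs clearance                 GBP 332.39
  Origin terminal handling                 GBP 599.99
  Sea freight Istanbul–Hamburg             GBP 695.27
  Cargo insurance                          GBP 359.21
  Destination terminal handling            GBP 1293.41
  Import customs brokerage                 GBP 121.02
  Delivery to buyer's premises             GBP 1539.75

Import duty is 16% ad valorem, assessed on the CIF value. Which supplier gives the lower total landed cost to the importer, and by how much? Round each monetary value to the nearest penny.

Supplier B is cheaper by GBP 302.72

Supplier A (FOB):
CIF value = FOB price + freight + insurance = 12174.49 + 695.27 + 359.21 = 13228.97
Import duty = 13228.97 × 16% = 2116.64
Buyer bears (A): 695.27 + 359.21 + 1293.41 + 121.02 + 1539.75 = 4008.66
Landed cost (A) = invoice 12174.49 + 4008.66 + duty 2116.64 = 18299.79
Supplier B (CFR):
CIF value = CFR price + insurance = 12608.80 + 359.21 = 12968.01
Import duty = 12968.01 × 16% = 2074.88
Buyer bears (B): 359.21 + 1293.41 + 121.02 + 1539.75 = 3313.39
Landed cost (B) = invoice 12608.80 + 3313.39 + duty 2074.88 = 17997.07
Difference = |18299.79 − 17997.07| = 302.72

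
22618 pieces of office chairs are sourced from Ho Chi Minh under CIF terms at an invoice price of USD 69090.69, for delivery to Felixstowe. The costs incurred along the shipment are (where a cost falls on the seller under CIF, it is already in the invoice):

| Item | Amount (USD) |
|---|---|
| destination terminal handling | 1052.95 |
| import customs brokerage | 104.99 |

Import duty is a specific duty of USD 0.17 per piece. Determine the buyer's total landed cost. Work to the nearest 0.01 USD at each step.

CIF: the seller pays costs through ocean freight and marine insurance to the destination port.
The CIF price already equals the CIF value: 69090.69
Import duty = 22618 × 0.17 = 3845.06
Buyer bears: destination terminal 1052.95 + brokerage 104.99 + duty 3845.06 = 5003.00
Landed cost = invoice 69090.69 + 5003.00 = 74093.69

Total landed cost: USD 74093.69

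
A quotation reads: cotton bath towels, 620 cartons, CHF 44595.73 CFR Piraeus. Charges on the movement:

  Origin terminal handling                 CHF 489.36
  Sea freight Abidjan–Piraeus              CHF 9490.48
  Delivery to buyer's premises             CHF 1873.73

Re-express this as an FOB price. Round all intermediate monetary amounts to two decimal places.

FOB price: CHF 35105.25

Not relevant to the conversion: origin terminal — on the seller under both CFR and FOB; already in the CFR price and stays in the FOB price. delivery — on the buyer under both terms; not part of either seller's price.
From CFR to FOB, the seller no longer bears: freight.
FOB price = 44595.73 − 9490.48 = 35105.25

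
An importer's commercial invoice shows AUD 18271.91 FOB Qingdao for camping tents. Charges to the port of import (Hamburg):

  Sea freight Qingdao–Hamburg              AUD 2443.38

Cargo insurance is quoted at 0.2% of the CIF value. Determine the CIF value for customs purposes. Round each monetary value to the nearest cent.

Let C be the CIF value. C = FOB price + freight + 0.2% × C
C − 0.2% × C = 18271.91 + 2443.38
0.998 × C = 20715.29
C = 20715.29 / 0.998 = 20756.80
Insurance premium = 0.2% × 20756.80 = 41.51

CIF value: AUD 20756.80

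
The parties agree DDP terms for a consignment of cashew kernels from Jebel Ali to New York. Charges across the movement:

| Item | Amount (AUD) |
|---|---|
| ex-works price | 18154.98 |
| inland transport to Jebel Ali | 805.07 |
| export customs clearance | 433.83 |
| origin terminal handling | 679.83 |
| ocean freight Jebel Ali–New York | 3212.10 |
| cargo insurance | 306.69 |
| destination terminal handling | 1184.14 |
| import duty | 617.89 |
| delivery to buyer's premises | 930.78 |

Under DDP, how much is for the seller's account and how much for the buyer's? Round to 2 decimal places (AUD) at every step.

Seller: AUD 26325.31; buyer: AUD 0.00

DDP: the seller bears all costs including import duty.
Seller's account: goods 18154.98 + inland to port 805.07 + export clearance 433.83 + origin terminal 679.83 + freight 3212.10 + insurance 306.69 + destination terminal 1184.14 + duty 617.89 + delivery 930.78 = 26325.31
Buyer's account: 0.00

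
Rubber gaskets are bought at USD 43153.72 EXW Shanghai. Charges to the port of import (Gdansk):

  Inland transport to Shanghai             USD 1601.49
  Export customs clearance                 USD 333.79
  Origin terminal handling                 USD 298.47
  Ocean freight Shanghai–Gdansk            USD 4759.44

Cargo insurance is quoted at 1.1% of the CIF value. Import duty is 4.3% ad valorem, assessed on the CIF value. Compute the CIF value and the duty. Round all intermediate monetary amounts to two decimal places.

Let C be the CIF value. C = EXW price + pre-shipment costs + freight + 1.1% × C
C − 1.1% × C = 43153.72 + 1601.49 + 333.79 + 298.47 + 4759.44
0.989 × C = 50146.91
C = 50146.91 / 0.989 = 50704.66
Insurance premium = 1.1% × 50704.66 = 557.75
Import duty = 50704.66 × 4.3% = 2180.30

CIF value: USD 50704.66; import duty: USD 2180.30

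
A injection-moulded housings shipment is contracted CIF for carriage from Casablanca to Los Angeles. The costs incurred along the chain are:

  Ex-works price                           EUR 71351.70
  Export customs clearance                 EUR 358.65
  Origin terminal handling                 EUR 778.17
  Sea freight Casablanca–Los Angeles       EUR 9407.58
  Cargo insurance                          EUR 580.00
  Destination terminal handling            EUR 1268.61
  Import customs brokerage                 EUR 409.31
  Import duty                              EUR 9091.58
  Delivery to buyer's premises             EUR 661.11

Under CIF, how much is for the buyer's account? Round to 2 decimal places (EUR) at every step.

CIF: the seller pays costs through ocean freight and marine insurance to the destination port.
Seller's account: goods 71351.70 + export clearance 358.65 + origin terminal 778.17 + freight 9407.58 + insurance 580.00 = 82476.10
Buyer's account: destination terminal 1268.61 + brokerage 409.31 + duty 9091.58 + delivery 661.11 = 11430.61

Buyer's account: EUR 11430.61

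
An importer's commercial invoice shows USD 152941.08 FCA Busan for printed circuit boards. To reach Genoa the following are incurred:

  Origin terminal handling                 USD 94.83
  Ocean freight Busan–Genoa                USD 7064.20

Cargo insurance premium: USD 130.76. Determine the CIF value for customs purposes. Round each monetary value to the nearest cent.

CIF value: USD 160230.87

CIF = FCA price + pre-shipment costs + freight + insurance
CIF = 152941.08 + 94.83 + 7064.20 + 130.76 = 160230.87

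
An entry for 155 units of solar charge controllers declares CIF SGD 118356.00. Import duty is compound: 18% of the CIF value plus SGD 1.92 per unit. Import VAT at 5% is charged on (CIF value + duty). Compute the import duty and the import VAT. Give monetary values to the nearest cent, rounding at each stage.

Import duty: SGD 21601.68; import VAT: SGD 6997.88

Ad valorem component: 118356.00 × 18% = 21304.08
Specific component: 155 × 1.92 = 297.60
Import duty = 21304.08 + 297.60 = 21601.68
VAT base = CIF + duty = 118356.00 + 21601.68 = 139957.68
Import VAT = 139957.68 × 5% = 6997.88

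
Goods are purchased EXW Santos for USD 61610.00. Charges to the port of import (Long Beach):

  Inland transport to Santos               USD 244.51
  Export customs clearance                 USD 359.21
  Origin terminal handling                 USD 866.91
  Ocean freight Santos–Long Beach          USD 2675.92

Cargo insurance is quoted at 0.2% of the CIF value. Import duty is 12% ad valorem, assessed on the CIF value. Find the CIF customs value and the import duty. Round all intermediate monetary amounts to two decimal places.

Let C be the CIF value. C = EXW price + pre-shipment costs + freight + 0.2% × C
C − 0.2% × C = 61610.00 + 244.51 + 359.21 + 866.91 + 2675.92
0.998 × C = 65756.55
C = 65756.55 / 0.998 = 65888.33
Insurance premium = 0.2% × 65888.33 = 131.78
Import duty = 65888.33 × 12% = 7906.60

CIF value: USD 65888.33; import duty: USD 7906.60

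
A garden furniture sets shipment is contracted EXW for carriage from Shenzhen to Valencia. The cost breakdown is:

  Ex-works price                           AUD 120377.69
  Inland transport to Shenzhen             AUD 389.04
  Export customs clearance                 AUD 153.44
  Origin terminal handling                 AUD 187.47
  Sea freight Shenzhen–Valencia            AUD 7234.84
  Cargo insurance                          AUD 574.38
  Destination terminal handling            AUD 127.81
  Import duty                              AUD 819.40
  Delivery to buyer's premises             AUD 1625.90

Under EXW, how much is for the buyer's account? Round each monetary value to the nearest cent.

Buyer's account: AUD 11112.28

EXW: the seller makes goods available at their premises; the buyer bears all onward costs.
Seller's account: goods 120377.69 = 120377.69
Buyer's account: inland to port 389.04 + export clearance 153.44 + origin terminal 187.47 + freight 7234.84 + insurance 574.38 + destination terminal 127.81 + duty 819.40 + delivery 1625.90 = 11112.28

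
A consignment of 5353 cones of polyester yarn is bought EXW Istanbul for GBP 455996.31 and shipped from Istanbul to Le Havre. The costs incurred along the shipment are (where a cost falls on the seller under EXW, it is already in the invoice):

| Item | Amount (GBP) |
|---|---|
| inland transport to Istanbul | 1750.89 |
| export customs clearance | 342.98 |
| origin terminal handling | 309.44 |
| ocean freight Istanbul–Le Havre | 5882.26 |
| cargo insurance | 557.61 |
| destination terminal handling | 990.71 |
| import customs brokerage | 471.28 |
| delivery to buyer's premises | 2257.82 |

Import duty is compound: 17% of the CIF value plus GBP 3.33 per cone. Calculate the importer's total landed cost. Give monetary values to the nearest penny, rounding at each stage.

Total landed cost: GBP 565407.50

EXW: the seller makes goods available at their premises; the buyer bears all onward costs.
CIF value = EXW price + inland to port + export clearance + origin terminal + freight + insurance = 455996.31 + 1750.89 + 342.98 + 309.44 + 5882.26 + 557.61 = 464839.49
Ad valorem component: 464839.49 × 17% = 79022.71
Specific component: 5353 × 3.33 = 17825.49
Import duty = 79022.71 + 17825.49 = 96848.20
Buyer bears: inland to port 1750.89 + export clearance 342.98 + origin terminal 309.44 + freight 5882.26 + insurance 557.61 + destination terminal 990.71 + brokerage 471.28 + delivery 2257.82 + duty 96848.20 = 109411.19
Landed cost = invoice 455996.31 + 109411.19 = 565407.50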